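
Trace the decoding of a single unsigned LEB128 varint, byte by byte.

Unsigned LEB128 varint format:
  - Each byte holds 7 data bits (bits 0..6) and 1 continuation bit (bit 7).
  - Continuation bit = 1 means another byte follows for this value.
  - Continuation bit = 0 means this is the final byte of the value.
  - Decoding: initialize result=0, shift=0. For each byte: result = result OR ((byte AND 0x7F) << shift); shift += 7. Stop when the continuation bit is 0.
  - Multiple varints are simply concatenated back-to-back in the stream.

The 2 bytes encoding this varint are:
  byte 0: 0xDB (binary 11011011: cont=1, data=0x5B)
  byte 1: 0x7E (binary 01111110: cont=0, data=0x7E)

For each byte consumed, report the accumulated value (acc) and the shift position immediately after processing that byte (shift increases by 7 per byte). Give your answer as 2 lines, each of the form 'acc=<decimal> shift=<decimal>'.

byte 0=0xDB: payload=0x5B=91, contrib = 91<<0 = 91; acc -> 91, shift -> 7
byte 1=0x7E: payload=0x7E=126, contrib = 126<<7 = 16128; acc -> 16219, shift -> 14

Answer: acc=91 shift=7
acc=16219 shift=14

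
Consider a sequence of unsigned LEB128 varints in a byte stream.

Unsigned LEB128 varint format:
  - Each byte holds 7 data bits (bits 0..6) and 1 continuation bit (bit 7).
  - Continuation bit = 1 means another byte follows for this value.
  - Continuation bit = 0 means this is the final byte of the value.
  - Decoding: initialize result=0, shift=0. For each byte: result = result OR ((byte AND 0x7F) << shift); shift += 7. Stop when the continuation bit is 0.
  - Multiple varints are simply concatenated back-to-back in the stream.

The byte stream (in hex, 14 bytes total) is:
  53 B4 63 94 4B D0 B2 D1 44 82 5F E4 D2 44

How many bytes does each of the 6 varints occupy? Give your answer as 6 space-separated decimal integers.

Answer: 1 2 2 4 2 3

Derivation:
  byte[0]=0x53 cont=0 payload=0x53=83: acc |= 83<<0 -> acc=83 shift=7 [end]
Varint 1: bytes[0:1] = 53 -> value 83 (1 byte(s))
  byte[1]=0xB4 cont=1 payload=0x34=52: acc |= 52<<0 -> acc=52 shift=7
  byte[2]=0x63 cont=0 payload=0x63=99: acc |= 99<<7 -> acc=12724 shift=14 [end]
Varint 2: bytes[1:3] = B4 63 -> value 12724 (2 byte(s))
  byte[3]=0x94 cont=1 payload=0x14=20: acc |= 20<<0 -> acc=20 shift=7
  byte[4]=0x4B cont=0 payload=0x4B=75: acc |= 75<<7 -> acc=9620 shift=14 [end]
Varint 3: bytes[3:5] = 94 4B -> value 9620 (2 byte(s))
  byte[5]=0xD0 cont=1 payload=0x50=80: acc |= 80<<0 -> acc=80 shift=7
  byte[6]=0xB2 cont=1 payload=0x32=50: acc |= 50<<7 -> acc=6480 shift=14
  byte[7]=0xD1 cont=1 payload=0x51=81: acc |= 81<<14 -> acc=1333584 shift=21
  byte[8]=0x44 cont=0 payload=0x44=68: acc |= 68<<21 -> acc=143939920 shift=28 [end]
Varint 4: bytes[5:9] = D0 B2 D1 44 -> value 143939920 (4 byte(s))
  byte[9]=0x82 cont=1 payload=0x02=2: acc |= 2<<0 -> acc=2 shift=7
  byte[10]=0x5F cont=0 payload=0x5F=95: acc |= 95<<7 -> acc=12162 shift=14 [end]
Varint 5: bytes[9:11] = 82 5F -> value 12162 (2 byte(s))
  byte[11]=0xE4 cont=1 payload=0x64=100: acc |= 100<<0 -> acc=100 shift=7
  byte[12]=0xD2 cont=1 payload=0x52=82: acc |= 82<<7 -> acc=10596 shift=14
  byte[13]=0x44 cont=0 payload=0x44=68: acc |= 68<<14 -> acc=1124708 shift=21 [end]
Varint 6: bytes[11:14] = E4 D2 44 -> value 1124708 (3 byte(s))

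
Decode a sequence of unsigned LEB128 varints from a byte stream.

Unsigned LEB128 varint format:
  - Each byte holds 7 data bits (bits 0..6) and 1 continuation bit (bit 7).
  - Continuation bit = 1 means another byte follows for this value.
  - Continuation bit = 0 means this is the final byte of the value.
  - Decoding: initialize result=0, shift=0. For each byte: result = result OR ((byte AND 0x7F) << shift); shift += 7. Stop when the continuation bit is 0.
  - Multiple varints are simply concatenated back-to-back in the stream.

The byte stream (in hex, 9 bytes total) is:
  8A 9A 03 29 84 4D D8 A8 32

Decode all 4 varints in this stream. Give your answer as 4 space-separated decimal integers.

Answer: 52490 41 9860 824408

Derivation:
  byte[0]=0x8A cont=1 payload=0x0A=10: acc |= 10<<0 -> acc=10 shift=7
  byte[1]=0x9A cont=1 payload=0x1A=26: acc |= 26<<7 -> acc=3338 shift=14
  byte[2]=0x03 cont=0 payload=0x03=3: acc |= 3<<14 -> acc=52490 shift=21 [end]
Varint 1: bytes[0:3] = 8A 9A 03 -> value 52490 (3 byte(s))
  byte[3]=0x29 cont=0 payload=0x29=41: acc |= 41<<0 -> acc=41 shift=7 [end]
Varint 2: bytes[3:4] = 29 -> value 41 (1 byte(s))
  byte[4]=0x84 cont=1 payload=0x04=4: acc |= 4<<0 -> acc=4 shift=7
  byte[5]=0x4D cont=0 payload=0x4D=77: acc |= 77<<7 -> acc=9860 shift=14 [end]
Varint 3: bytes[4:6] = 84 4D -> value 9860 (2 byte(s))
  byte[6]=0xD8 cont=1 payload=0x58=88: acc |= 88<<0 -> acc=88 shift=7
  byte[7]=0xA8 cont=1 payload=0x28=40: acc |= 40<<7 -> acc=5208 shift=14
  byte[8]=0x32 cont=0 payload=0x32=50: acc |= 50<<14 -> acc=824408 shift=21 [end]
Varint 4: bytes[6:9] = D8 A8 32 -> value 824408 (3 byte(s))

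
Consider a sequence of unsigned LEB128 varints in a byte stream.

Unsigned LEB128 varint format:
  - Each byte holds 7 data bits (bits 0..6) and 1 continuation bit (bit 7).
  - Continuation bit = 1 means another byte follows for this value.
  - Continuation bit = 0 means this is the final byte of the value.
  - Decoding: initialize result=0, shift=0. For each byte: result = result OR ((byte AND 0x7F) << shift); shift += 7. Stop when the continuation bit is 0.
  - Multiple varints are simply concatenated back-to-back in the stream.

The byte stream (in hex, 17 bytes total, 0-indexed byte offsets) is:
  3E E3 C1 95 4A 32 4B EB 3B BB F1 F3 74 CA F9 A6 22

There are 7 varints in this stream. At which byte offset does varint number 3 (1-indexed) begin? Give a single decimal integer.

  byte[0]=0x3E cont=0 payload=0x3E=62: acc |= 62<<0 -> acc=62 shift=7 [end]
Varint 1: bytes[0:1] = 3E -> value 62 (1 byte(s))
  byte[1]=0xE3 cont=1 payload=0x63=99: acc |= 99<<0 -> acc=99 shift=7
  byte[2]=0xC1 cont=1 payload=0x41=65: acc |= 65<<7 -> acc=8419 shift=14
  byte[3]=0x95 cont=1 payload=0x15=21: acc |= 21<<14 -> acc=352483 shift=21
  byte[4]=0x4A cont=0 payload=0x4A=74: acc |= 74<<21 -> acc=155541731 shift=28 [end]
Varint 2: bytes[1:5] = E3 C1 95 4A -> value 155541731 (4 byte(s))
  byte[5]=0x32 cont=0 payload=0x32=50: acc |= 50<<0 -> acc=50 shift=7 [end]
Varint 3: bytes[5:6] = 32 -> value 50 (1 byte(s))
  byte[6]=0x4B cont=0 payload=0x4B=75: acc |= 75<<0 -> acc=75 shift=7 [end]
Varint 4: bytes[6:7] = 4B -> value 75 (1 byte(s))
  byte[7]=0xEB cont=1 payload=0x6B=107: acc |= 107<<0 -> acc=107 shift=7
  byte[8]=0x3B cont=0 payload=0x3B=59: acc |= 59<<7 -> acc=7659 shift=14 [end]
Varint 5: bytes[7:9] = EB 3B -> value 7659 (2 byte(s))
  byte[9]=0xBB cont=1 payload=0x3B=59: acc |= 59<<0 -> acc=59 shift=7
  byte[10]=0xF1 cont=1 payload=0x71=113: acc |= 113<<7 -> acc=14523 shift=14
  byte[11]=0xF3 cont=1 payload=0x73=115: acc |= 115<<14 -> acc=1898683 shift=21
  byte[12]=0x74 cont=0 payload=0x74=116: acc |= 116<<21 -> acc=245168315 shift=28 [end]
Varint 6: bytes[9:13] = BB F1 F3 74 -> value 245168315 (4 byte(s))
  byte[13]=0xCA cont=1 payload=0x4A=74: acc |= 74<<0 -> acc=74 shift=7
  byte[14]=0xF9 cont=1 payload=0x79=121: acc |= 121<<7 -> acc=15562 shift=14
  byte[15]=0xA6 cont=1 payload=0x26=38: acc |= 38<<14 -> acc=638154 shift=21
  byte[16]=0x22 cont=0 payload=0x22=34: acc |= 34<<21 -> acc=71941322 shift=28 [end]
Varint 7: bytes[13:17] = CA F9 A6 22 -> value 71941322 (4 byte(s))

Answer: 5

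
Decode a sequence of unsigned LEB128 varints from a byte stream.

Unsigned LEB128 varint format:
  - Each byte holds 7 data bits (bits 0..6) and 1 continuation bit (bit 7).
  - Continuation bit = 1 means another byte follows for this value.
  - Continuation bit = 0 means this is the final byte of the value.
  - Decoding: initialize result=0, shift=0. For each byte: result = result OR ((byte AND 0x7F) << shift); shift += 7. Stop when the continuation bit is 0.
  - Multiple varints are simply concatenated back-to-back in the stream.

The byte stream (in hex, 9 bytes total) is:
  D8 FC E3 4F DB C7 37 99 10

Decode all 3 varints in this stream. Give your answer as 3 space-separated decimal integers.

Answer: 167312984 910299 2073

Derivation:
  byte[0]=0xD8 cont=1 payload=0x58=88: acc |= 88<<0 -> acc=88 shift=7
  byte[1]=0xFC cont=1 payload=0x7C=124: acc |= 124<<7 -> acc=15960 shift=14
  byte[2]=0xE3 cont=1 payload=0x63=99: acc |= 99<<14 -> acc=1637976 shift=21
  byte[3]=0x4F cont=0 payload=0x4F=79: acc |= 79<<21 -> acc=167312984 shift=28 [end]
Varint 1: bytes[0:4] = D8 FC E3 4F -> value 167312984 (4 byte(s))
  byte[4]=0xDB cont=1 payload=0x5B=91: acc |= 91<<0 -> acc=91 shift=7
  byte[5]=0xC7 cont=1 payload=0x47=71: acc |= 71<<7 -> acc=9179 shift=14
  byte[6]=0x37 cont=0 payload=0x37=55: acc |= 55<<14 -> acc=910299 shift=21 [end]
Varint 2: bytes[4:7] = DB C7 37 -> value 910299 (3 byte(s))
  byte[7]=0x99 cont=1 payload=0x19=25: acc |= 25<<0 -> acc=25 shift=7
  byte[8]=0x10 cont=0 payload=0x10=16: acc |= 16<<7 -> acc=2073 shift=14 [end]
Varint 3: bytes[7:9] = 99 10 -> value 2073 (2 byte(s))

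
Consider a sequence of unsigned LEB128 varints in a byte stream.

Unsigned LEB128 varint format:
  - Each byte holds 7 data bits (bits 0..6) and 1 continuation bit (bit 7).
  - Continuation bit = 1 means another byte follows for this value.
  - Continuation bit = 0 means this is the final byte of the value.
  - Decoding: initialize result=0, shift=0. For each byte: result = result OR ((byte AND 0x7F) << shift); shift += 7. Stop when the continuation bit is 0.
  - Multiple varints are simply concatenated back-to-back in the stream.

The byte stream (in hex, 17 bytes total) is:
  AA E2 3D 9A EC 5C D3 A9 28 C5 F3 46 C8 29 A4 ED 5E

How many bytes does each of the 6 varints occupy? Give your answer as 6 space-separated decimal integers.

  byte[0]=0xAA cont=1 payload=0x2A=42: acc |= 42<<0 -> acc=42 shift=7
  byte[1]=0xE2 cont=1 payload=0x62=98: acc |= 98<<7 -> acc=12586 shift=14
  byte[2]=0x3D cont=0 payload=0x3D=61: acc |= 61<<14 -> acc=1012010 shift=21 [end]
Varint 1: bytes[0:3] = AA E2 3D -> value 1012010 (3 byte(s))
  byte[3]=0x9A cont=1 payload=0x1A=26: acc |= 26<<0 -> acc=26 shift=7
  byte[4]=0xEC cont=1 payload=0x6C=108: acc |= 108<<7 -> acc=13850 shift=14
  byte[5]=0x5C cont=0 payload=0x5C=92: acc |= 92<<14 -> acc=1521178 shift=21 [end]
Varint 2: bytes[3:6] = 9A EC 5C -> value 1521178 (3 byte(s))
  byte[6]=0xD3 cont=1 payload=0x53=83: acc |= 83<<0 -> acc=83 shift=7
  byte[7]=0xA9 cont=1 payload=0x29=41: acc |= 41<<7 -> acc=5331 shift=14
  byte[8]=0x28 cont=0 payload=0x28=40: acc |= 40<<14 -> acc=660691 shift=21 [end]
Varint 3: bytes[6:9] = D3 A9 28 -> value 660691 (3 byte(s))
  byte[9]=0xC5 cont=1 payload=0x45=69: acc |= 69<<0 -> acc=69 shift=7
  byte[10]=0xF3 cont=1 payload=0x73=115: acc |= 115<<7 -> acc=14789 shift=14
  byte[11]=0x46 cont=0 payload=0x46=70: acc |= 70<<14 -> acc=1161669 shift=21 [end]
Varint 4: bytes[9:12] = C5 F3 46 -> value 1161669 (3 byte(s))
  byte[12]=0xC8 cont=1 payload=0x48=72: acc |= 72<<0 -> acc=72 shift=7
  byte[13]=0x29 cont=0 payload=0x29=41: acc |= 41<<7 -> acc=5320 shift=14 [end]
Varint 5: bytes[12:14] = C8 29 -> value 5320 (2 byte(s))
  byte[14]=0xA4 cont=1 payload=0x24=36: acc |= 36<<0 -> acc=36 shift=7
  byte[15]=0xED cont=1 payload=0x6D=109: acc |= 109<<7 -> acc=13988 shift=14
  byte[16]=0x5E cont=0 payload=0x5E=94: acc |= 94<<14 -> acc=1554084 shift=21 [end]
Varint 6: bytes[14:17] = A4 ED 5E -> value 1554084 (3 byte(s))

Answer: 3 3 3 3 2 3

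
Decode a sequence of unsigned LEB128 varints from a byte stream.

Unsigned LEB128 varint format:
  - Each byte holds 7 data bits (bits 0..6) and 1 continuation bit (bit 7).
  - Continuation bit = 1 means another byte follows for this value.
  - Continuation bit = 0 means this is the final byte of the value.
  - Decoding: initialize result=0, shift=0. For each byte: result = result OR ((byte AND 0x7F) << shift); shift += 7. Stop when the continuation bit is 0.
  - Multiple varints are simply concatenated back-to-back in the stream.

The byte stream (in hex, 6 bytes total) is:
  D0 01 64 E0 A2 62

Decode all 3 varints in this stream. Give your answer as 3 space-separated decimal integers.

  byte[0]=0xD0 cont=1 payload=0x50=80: acc |= 80<<0 -> acc=80 shift=7
  byte[1]=0x01 cont=0 payload=0x01=1: acc |= 1<<7 -> acc=208 shift=14 [end]
Varint 1: bytes[0:2] = D0 01 -> value 208 (2 byte(s))
  byte[2]=0x64 cont=0 payload=0x64=100: acc |= 100<<0 -> acc=100 shift=7 [end]
Varint 2: bytes[2:3] = 64 -> value 100 (1 byte(s))
  byte[3]=0xE0 cont=1 payload=0x60=96: acc |= 96<<0 -> acc=96 shift=7
  byte[4]=0xA2 cont=1 payload=0x22=34: acc |= 34<<7 -> acc=4448 shift=14
  byte[5]=0x62 cont=0 payload=0x62=98: acc |= 98<<14 -> acc=1610080 shift=21 [end]
Varint 3: bytes[3:6] = E0 A2 62 -> value 1610080 (3 byte(s))

Answer: 208 100 1610080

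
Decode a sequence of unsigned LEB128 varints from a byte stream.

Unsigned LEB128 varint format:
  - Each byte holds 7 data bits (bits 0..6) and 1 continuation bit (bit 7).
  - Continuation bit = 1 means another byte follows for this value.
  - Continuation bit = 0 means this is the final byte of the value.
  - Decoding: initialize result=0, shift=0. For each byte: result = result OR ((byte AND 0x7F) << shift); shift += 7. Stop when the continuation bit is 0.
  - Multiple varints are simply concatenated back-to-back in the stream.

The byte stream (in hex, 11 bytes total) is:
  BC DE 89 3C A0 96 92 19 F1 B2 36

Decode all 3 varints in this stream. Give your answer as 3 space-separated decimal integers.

  byte[0]=0xBC cont=1 payload=0x3C=60: acc |= 60<<0 -> acc=60 shift=7
  byte[1]=0xDE cont=1 payload=0x5E=94: acc |= 94<<7 -> acc=12092 shift=14
  byte[2]=0x89 cont=1 payload=0x09=9: acc |= 9<<14 -> acc=159548 shift=21
  byte[3]=0x3C cont=0 payload=0x3C=60: acc |= 60<<21 -> acc=125988668 shift=28 [end]
Varint 1: bytes[0:4] = BC DE 89 3C -> value 125988668 (4 byte(s))
  byte[4]=0xA0 cont=1 payload=0x20=32: acc |= 32<<0 -> acc=32 shift=7
  byte[5]=0x96 cont=1 payload=0x16=22: acc |= 22<<7 -> acc=2848 shift=14
  byte[6]=0x92 cont=1 payload=0x12=18: acc |= 18<<14 -> acc=297760 shift=21
  byte[7]=0x19 cont=0 payload=0x19=25: acc |= 25<<21 -> acc=52726560 shift=28 [end]
Varint 2: bytes[4:8] = A0 96 92 19 -> value 52726560 (4 byte(s))
  byte[8]=0xF1 cont=1 payload=0x71=113: acc |= 113<<0 -> acc=113 shift=7
  byte[9]=0xB2 cont=1 payload=0x32=50: acc |= 50<<7 -> acc=6513 shift=14
  byte[10]=0x36 cont=0 payload=0x36=54: acc |= 54<<14 -> acc=891249 shift=21 [end]
Varint 3: bytes[8:11] = F1 B2 36 -> value 891249 (3 byte(s))

Answer: 125988668 52726560 891249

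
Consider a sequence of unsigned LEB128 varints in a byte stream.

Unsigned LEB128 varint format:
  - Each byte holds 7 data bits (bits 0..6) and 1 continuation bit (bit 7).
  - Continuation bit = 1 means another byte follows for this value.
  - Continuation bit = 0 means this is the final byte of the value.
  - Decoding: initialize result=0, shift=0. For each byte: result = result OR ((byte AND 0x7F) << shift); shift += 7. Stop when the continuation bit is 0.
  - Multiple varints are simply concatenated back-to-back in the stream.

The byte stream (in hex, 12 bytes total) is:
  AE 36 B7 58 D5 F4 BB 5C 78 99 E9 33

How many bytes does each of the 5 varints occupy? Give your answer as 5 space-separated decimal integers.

Answer: 2 2 4 1 3

Derivation:
  byte[0]=0xAE cont=1 payload=0x2E=46: acc |= 46<<0 -> acc=46 shift=7
  byte[1]=0x36 cont=0 payload=0x36=54: acc |= 54<<7 -> acc=6958 shift=14 [end]
Varint 1: bytes[0:2] = AE 36 -> value 6958 (2 byte(s))
  byte[2]=0xB7 cont=1 payload=0x37=55: acc |= 55<<0 -> acc=55 shift=7
  byte[3]=0x58 cont=0 payload=0x58=88: acc |= 88<<7 -> acc=11319 shift=14 [end]
Varint 2: bytes[2:4] = B7 58 -> value 11319 (2 byte(s))
  byte[4]=0xD5 cont=1 payload=0x55=85: acc |= 85<<0 -> acc=85 shift=7
  byte[5]=0xF4 cont=1 payload=0x74=116: acc |= 116<<7 -> acc=14933 shift=14
  byte[6]=0xBB cont=1 payload=0x3B=59: acc |= 59<<14 -> acc=981589 shift=21
  byte[7]=0x5C cont=0 payload=0x5C=92: acc |= 92<<21 -> acc=193919573 shift=28 [end]
Varint 3: bytes[4:8] = D5 F4 BB 5C -> value 193919573 (4 byte(s))
  byte[8]=0x78 cont=0 payload=0x78=120: acc |= 120<<0 -> acc=120 shift=7 [end]
Varint 4: bytes[8:9] = 78 -> value 120 (1 byte(s))
  byte[9]=0x99 cont=1 payload=0x19=25: acc |= 25<<0 -> acc=25 shift=7
  byte[10]=0xE9 cont=1 payload=0x69=105: acc |= 105<<7 -> acc=13465 shift=14
  byte[11]=0x33 cont=0 payload=0x33=51: acc |= 51<<14 -> acc=849049 shift=21 [end]
Varint 5: bytes[9:12] = 99 E9 33 -> value 849049 (3 byte(s))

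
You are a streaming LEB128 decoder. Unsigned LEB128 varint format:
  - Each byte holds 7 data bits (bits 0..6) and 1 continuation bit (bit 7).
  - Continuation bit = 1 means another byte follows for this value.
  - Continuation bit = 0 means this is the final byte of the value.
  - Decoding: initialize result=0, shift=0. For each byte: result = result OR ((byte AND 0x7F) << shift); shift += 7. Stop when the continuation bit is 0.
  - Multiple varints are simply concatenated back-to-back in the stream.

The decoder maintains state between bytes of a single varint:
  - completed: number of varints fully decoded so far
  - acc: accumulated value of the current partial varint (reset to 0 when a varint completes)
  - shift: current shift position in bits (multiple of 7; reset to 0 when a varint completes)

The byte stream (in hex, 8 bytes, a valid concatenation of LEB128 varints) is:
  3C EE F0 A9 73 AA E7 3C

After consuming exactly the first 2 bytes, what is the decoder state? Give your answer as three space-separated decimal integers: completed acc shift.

byte[0]=0x3C cont=0 payload=0x3C: varint #1 complete (value=60); reset -> completed=1 acc=0 shift=0
byte[1]=0xEE cont=1 payload=0x6E: acc |= 110<<0 -> completed=1 acc=110 shift=7

Answer: 1 110 7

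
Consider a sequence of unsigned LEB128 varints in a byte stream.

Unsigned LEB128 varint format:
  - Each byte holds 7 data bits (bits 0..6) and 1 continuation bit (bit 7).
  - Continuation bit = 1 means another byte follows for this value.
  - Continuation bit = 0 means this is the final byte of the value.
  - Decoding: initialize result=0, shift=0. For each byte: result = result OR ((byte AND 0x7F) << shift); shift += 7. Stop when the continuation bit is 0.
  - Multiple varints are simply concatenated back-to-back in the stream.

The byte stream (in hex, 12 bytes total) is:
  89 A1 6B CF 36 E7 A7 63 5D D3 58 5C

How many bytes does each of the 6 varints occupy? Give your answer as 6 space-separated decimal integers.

  byte[0]=0x89 cont=1 payload=0x09=9: acc |= 9<<0 -> acc=9 shift=7
  byte[1]=0xA1 cont=1 payload=0x21=33: acc |= 33<<7 -> acc=4233 shift=14
  byte[2]=0x6B cont=0 payload=0x6B=107: acc |= 107<<14 -> acc=1757321 shift=21 [end]
Varint 1: bytes[0:3] = 89 A1 6B -> value 1757321 (3 byte(s))
  byte[3]=0xCF cont=1 payload=0x4F=79: acc |= 79<<0 -> acc=79 shift=7
  byte[4]=0x36 cont=0 payload=0x36=54: acc |= 54<<7 -> acc=6991 shift=14 [end]
Varint 2: bytes[3:5] = CF 36 -> value 6991 (2 byte(s))
  byte[5]=0xE7 cont=1 payload=0x67=103: acc |= 103<<0 -> acc=103 shift=7
  byte[6]=0xA7 cont=1 payload=0x27=39: acc |= 39<<7 -> acc=5095 shift=14
  byte[7]=0x63 cont=0 payload=0x63=99: acc |= 99<<14 -> acc=1627111 shift=21 [end]
Varint 3: bytes[5:8] = E7 A7 63 -> value 1627111 (3 byte(s))
  byte[8]=0x5D cont=0 payload=0x5D=93: acc |= 93<<0 -> acc=93 shift=7 [end]
Varint 4: bytes[8:9] = 5D -> value 93 (1 byte(s))
  byte[9]=0xD3 cont=1 payload=0x53=83: acc |= 83<<0 -> acc=83 shift=7
  byte[10]=0x58 cont=0 payload=0x58=88: acc |= 88<<7 -> acc=11347 shift=14 [end]
Varint 5: bytes[9:11] = D3 58 -> value 11347 (2 byte(s))
  byte[11]=0x5C cont=0 payload=0x5C=92: acc |= 92<<0 -> acc=92 shift=7 [end]
Varint 6: bytes[11:12] = 5C -> value 92 (1 byte(s))

Answer: 3 2 3 1 2 1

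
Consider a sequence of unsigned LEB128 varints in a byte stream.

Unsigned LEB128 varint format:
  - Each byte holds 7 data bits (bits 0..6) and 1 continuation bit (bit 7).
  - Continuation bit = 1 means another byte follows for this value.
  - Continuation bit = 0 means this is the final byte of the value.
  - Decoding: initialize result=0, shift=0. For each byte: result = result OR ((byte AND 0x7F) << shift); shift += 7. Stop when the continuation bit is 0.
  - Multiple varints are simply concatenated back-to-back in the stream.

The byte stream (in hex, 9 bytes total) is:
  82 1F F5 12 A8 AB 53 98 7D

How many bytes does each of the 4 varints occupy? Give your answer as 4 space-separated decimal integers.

Answer: 2 2 3 2

Derivation:
  byte[0]=0x82 cont=1 payload=0x02=2: acc |= 2<<0 -> acc=2 shift=7
  byte[1]=0x1F cont=0 payload=0x1F=31: acc |= 31<<7 -> acc=3970 shift=14 [end]
Varint 1: bytes[0:2] = 82 1F -> value 3970 (2 byte(s))
  byte[2]=0xF5 cont=1 payload=0x75=117: acc |= 117<<0 -> acc=117 shift=7
  byte[3]=0x12 cont=0 payload=0x12=18: acc |= 18<<7 -> acc=2421 shift=14 [end]
Varint 2: bytes[2:4] = F5 12 -> value 2421 (2 byte(s))
  byte[4]=0xA8 cont=1 payload=0x28=40: acc |= 40<<0 -> acc=40 shift=7
  byte[5]=0xAB cont=1 payload=0x2B=43: acc |= 43<<7 -> acc=5544 shift=14
  byte[6]=0x53 cont=0 payload=0x53=83: acc |= 83<<14 -> acc=1365416 shift=21 [end]
Varint 3: bytes[4:7] = A8 AB 53 -> value 1365416 (3 byte(s))
  byte[7]=0x98 cont=1 payload=0x18=24: acc |= 24<<0 -> acc=24 shift=7
  byte[8]=0x7D cont=0 payload=0x7D=125: acc |= 125<<7 -> acc=16024 shift=14 [end]
Varint 4: bytes[7:9] = 98 7D -> value 16024 (2 byte(s))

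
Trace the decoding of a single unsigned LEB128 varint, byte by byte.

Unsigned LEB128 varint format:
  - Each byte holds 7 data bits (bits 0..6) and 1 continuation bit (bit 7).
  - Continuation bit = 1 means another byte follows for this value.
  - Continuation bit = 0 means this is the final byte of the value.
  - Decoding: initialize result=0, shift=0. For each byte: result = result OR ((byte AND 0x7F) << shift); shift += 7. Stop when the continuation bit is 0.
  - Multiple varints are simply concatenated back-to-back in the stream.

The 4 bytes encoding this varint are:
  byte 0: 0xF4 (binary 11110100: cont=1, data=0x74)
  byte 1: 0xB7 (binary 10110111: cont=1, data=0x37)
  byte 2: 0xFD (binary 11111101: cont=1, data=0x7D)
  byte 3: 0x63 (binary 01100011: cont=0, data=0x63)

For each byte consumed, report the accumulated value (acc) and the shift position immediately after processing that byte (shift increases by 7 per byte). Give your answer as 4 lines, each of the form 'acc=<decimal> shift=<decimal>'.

byte 0=0xF4: payload=0x74=116, contrib = 116<<0 = 116; acc -> 116, shift -> 7
byte 1=0xB7: payload=0x37=55, contrib = 55<<7 = 7040; acc -> 7156, shift -> 14
byte 2=0xFD: payload=0x7D=125, contrib = 125<<14 = 2048000; acc -> 2055156, shift -> 21
byte 3=0x63: payload=0x63=99, contrib = 99<<21 = 207618048; acc -> 209673204, shift -> 28

Answer: acc=116 shift=7
acc=7156 shift=14
acc=2055156 shift=21
acc=209673204 shift=28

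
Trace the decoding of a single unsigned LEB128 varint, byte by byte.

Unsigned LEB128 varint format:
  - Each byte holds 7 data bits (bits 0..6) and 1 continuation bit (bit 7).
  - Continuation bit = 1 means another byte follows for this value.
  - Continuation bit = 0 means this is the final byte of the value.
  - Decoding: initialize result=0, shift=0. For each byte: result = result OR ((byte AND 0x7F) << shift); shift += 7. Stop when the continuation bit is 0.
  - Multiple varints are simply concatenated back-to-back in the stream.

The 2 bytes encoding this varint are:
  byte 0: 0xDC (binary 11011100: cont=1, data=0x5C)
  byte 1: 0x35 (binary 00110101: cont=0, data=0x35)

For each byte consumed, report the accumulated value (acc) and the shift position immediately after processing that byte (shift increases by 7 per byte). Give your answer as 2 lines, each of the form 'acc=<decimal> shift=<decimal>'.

Answer: acc=92 shift=7
acc=6876 shift=14

Derivation:
byte 0=0xDC: payload=0x5C=92, contrib = 92<<0 = 92; acc -> 92, shift -> 7
byte 1=0x35: payload=0x35=53, contrib = 53<<7 = 6784; acc -> 6876, shift -> 14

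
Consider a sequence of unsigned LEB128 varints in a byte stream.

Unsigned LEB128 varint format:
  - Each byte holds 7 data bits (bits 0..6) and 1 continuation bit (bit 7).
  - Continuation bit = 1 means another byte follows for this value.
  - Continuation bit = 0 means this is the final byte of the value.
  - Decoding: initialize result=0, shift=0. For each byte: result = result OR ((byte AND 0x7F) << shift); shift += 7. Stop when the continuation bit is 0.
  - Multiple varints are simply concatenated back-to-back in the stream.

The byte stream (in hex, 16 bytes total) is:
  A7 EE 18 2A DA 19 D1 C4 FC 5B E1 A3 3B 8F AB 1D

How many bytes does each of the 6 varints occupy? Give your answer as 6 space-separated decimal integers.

  byte[0]=0xA7 cont=1 payload=0x27=39: acc |= 39<<0 -> acc=39 shift=7
  byte[1]=0xEE cont=1 payload=0x6E=110: acc |= 110<<7 -> acc=14119 shift=14
  byte[2]=0x18 cont=0 payload=0x18=24: acc |= 24<<14 -> acc=407335 shift=21 [end]
Varint 1: bytes[0:3] = A7 EE 18 -> value 407335 (3 byte(s))
  byte[3]=0x2A cont=0 payload=0x2A=42: acc |= 42<<0 -> acc=42 shift=7 [end]
Varint 2: bytes[3:4] = 2A -> value 42 (1 byte(s))
  byte[4]=0xDA cont=1 payload=0x5A=90: acc |= 90<<0 -> acc=90 shift=7
  byte[5]=0x19 cont=0 payload=0x19=25: acc |= 25<<7 -> acc=3290 shift=14 [end]
Varint 3: bytes[4:6] = DA 19 -> value 3290 (2 byte(s))
  byte[6]=0xD1 cont=1 payload=0x51=81: acc |= 81<<0 -> acc=81 shift=7
  byte[7]=0xC4 cont=1 payload=0x44=68: acc |= 68<<7 -> acc=8785 shift=14
  byte[8]=0xFC cont=1 payload=0x7C=124: acc |= 124<<14 -> acc=2040401 shift=21
  byte[9]=0x5B cont=0 payload=0x5B=91: acc |= 91<<21 -> acc=192881233 shift=28 [end]
Varint 4: bytes[6:10] = D1 C4 FC 5B -> value 192881233 (4 byte(s))
  byte[10]=0xE1 cont=1 payload=0x61=97: acc |= 97<<0 -> acc=97 shift=7
  byte[11]=0xA3 cont=1 payload=0x23=35: acc |= 35<<7 -> acc=4577 shift=14
  byte[12]=0x3B cont=0 payload=0x3B=59: acc |= 59<<14 -> acc=971233 shift=21 [end]
Varint 5: bytes[10:13] = E1 A3 3B -> value 971233 (3 byte(s))
  byte[13]=0x8F cont=1 payload=0x0F=15: acc |= 15<<0 -> acc=15 shift=7
  byte[14]=0xAB cont=1 payload=0x2B=43: acc |= 43<<7 -> acc=5519 shift=14
  byte[15]=0x1D cont=0 payload=0x1D=29: acc |= 29<<14 -> acc=480655 shift=21 [end]
Varint 6: bytes[13:16] = 8F AB 1D -> value 480655 (3 byte(s))

Answer: 3 1 2 4 3 3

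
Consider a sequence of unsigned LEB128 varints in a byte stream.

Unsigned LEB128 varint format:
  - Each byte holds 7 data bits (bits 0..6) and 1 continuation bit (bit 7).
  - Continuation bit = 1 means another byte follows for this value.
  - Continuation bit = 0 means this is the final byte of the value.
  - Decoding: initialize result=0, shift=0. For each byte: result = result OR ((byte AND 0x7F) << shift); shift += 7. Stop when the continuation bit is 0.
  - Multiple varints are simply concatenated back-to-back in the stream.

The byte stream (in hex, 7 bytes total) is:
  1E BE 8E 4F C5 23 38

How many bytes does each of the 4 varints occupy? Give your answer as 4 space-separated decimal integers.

Answer: 1 3 2 1

Derivation:
  byte[0]=0x1E cont=0 payload=0x1E=30: acc |= 30<<0 -> acc=30 shift=7 [end]
Varint 1: bytes[0:1] = 1E -> value 30 (1 byte(s))
  byte[1]=0xBE cont=1 payload=0x3E=62: acc |= 62<<0 -> acc=62 shift=7
  byte[2]=0x8E cont=1 payload=0x0E=14: acc |= 14<<7 -> acc=1854 shift=14
  byte[3]=0x4F cont=0 payload=0x4F=79: acc |= 79<<14 -> acc=1296190 shift=21 [end]
Varint 2: bytes[1:4] = BE 8E 4F -> value 1296190 (3 byte(s))
  byte[4]=0xC5 cont=1 payload=0x45=69: acc |= 69<<0 -> acc=69 shift=7
  byte[5]=0x23 cont=0 payload=0x23=35: acc |= 35<<7 -> acc=4549 shift=14 [end]
Varint 3: bytes[4:6] = C5 23 -> value 4549 (2 byte(s))
  byte[6]=0x38 cont=0 payload=0x38=56: acc |= 56<<0 -> acc=56 shift=7 [end]
Varint 4: bytes[6:7] = 38 -> value 56 (1 byte(s))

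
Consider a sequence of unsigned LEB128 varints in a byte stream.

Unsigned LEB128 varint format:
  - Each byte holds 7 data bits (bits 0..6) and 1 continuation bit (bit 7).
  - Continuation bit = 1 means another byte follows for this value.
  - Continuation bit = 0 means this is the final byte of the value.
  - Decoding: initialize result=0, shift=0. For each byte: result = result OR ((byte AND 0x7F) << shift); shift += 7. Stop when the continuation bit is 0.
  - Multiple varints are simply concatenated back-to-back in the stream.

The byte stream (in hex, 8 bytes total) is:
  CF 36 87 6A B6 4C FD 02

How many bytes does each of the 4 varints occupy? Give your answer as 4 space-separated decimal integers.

  byte[0]=0xCF cont=1 payload=0x4F=79: acc |= 79<<0 -> acc=79 shift=7
  byte[1]=0x36 cont=0 payload=0x36=54: acc |= 54<<7 -> acc=6991 shift=14 [end]
Varint 1: bytes[0:2] = CF 36 -> value 6991 (2 byte(s))
  byte[2]=0x87 cont=1 payload=0x07=7: acc |= 7<<0 -> acc=7 shift=7
  byte[3]=0x6A cont=0 payload=0x6A=106: acc |= 106<<7 -> acc=13575 shift=14 [end]
Varint 2: bytes[2:4] = 87 6A -> value 13575 (2 byte(s))
  byte[4]=0xB6 cont=1 payload=0x36=54: acc |= 54<<0 -> acc=54 shift=7
  byte[5]=0x4C cont=0 payload=0x4C=76: acc |= 76<<7 -> acc=9782 shift=14 [end]
Varint 3: bytes[4:6] = B6 4C -> value 9782 (2 byte(s))
  byte[6]=0xFD cont=1 payload=0x7D=125: acc |= 125<<0 -> acc=125 shift=7
  byte[7]=0x02 cont=0 payload=0x02=2: acc |= 2<<7 -> acc=381 shift=14 [end]
Varint 4: bytes[6:8] = FD 02 -> value 381 (2 byte(s))

Answer: 2 2 2 2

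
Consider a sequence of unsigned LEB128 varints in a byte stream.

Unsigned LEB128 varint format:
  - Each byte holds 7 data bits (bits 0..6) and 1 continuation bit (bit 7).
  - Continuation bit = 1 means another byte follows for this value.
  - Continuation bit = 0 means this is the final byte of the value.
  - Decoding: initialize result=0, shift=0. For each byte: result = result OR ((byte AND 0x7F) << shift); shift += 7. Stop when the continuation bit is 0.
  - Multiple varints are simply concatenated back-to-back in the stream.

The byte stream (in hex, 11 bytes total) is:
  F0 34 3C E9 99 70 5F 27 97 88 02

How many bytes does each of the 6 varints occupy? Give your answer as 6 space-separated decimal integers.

  byte[0]=0xF0 cont=1 payload=0x70=112: acc |= 112<<0 -> acc=112 shift=7
  byte[1]=0x34 cont=0 payload=0x34=52: acc |= 52<<7 -> acc=6768 shift=14 [end]
Varint 1: bytes[0:2] = F0 34 -> value 6768 (2 byte(s))
  byte[2]=0x3C cont=0 payload=0x3C=60: acc |= 60<<0 -> acc=60 shift=7 [end]
Varint 2: bytes[2:3] = 3C -> value 60 (1 byte(s))
  byte[3]=0xE9 cont=1 payload=0x69=105: acc |= 105<<0 -> acc=105 shift=7
  byte[4]=0x99 cont=1 payload=0x19=25: acc |= 25<<7 -> acc=3305 shift=14
  byte[5]=0x70 cont=0 payload=0x70=112: acc |= 112<<14 -> acc=1838313 shift=21 [end]
Varint 3: bytes[3:6] = E9 99 70 -> value 1838313 (3 byte(s))
  byte[6]=0x5F cont=0 payload=0x5F=95: acc |= 95<<0 -> acc=95 shift=7 [end]
Varint 4: bytes[6:7] = 5F -> value 95 (1 byte(s))
  byte[7]=0x27 cont=0 payload=0x27=39: acc |= 39<<0 -> acc=39 shift=7 [end]
Varint 5: bytes[7:8] = 27 -> value 39 (1 byte(s))
  byte[8]=0x97 cont=1 payload=0x17=23: acc |= 23<<0 -> acc=23 shift=7
  byte[9]=0x88 cont=1 payload=0x08=8: acc |= 8<<7 -> acc=1047 shift=14
  byte[10]=0x02 cont=0 payload=0x02=2: acc |= 2<<14 -> acc=33815 shift=21 [end]
Varint 6: bytes[8:11] = 97 88 02 -> value 33815 (3 byte(s))

Answer: 2 1 3 1 1 3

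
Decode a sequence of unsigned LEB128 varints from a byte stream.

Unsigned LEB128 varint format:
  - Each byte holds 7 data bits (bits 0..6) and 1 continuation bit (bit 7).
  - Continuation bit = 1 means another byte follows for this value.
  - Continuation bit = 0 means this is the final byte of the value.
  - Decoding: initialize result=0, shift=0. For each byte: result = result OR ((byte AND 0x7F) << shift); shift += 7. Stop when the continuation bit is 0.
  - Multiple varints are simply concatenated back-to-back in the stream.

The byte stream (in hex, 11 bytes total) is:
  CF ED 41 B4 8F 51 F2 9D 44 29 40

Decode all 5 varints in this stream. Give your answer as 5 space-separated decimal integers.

  byte[0]=0xCF cont=1 payload=0x4F=79: acc |= 79<<0 -> acc=79 shift=7
  byte[1]=0xED cont=1 payload=0x6D=109: acc |= 109<<7 -> acc=14031 shift=14
  byte[2]=0x41 cont=0 payload=0x41=65: acc |= 65<<14 -> acc=1078991 shift=21 [end]
Varint 1: bytes[0:3] = CF ED 41 -> value 1078991 (3 byte(s))
  byte[3]=0xB4 cont=1 payload=0x34=52: acc |= 52<<0 -> acc=52 shift=7
  byte[4]=0x8F cont=1 payload=0x0F=15: acc |= 15<<7 -> acc=1972 shift=14
  byte[5]=0x51 cont=0 payload=0x51=81: acc |= 81<<14 -> acc=1329076 shift=21 [end]
Varint 2: bytes[3:6] = B4 8F 51 -> value 1329076 (3 byte(s))
  byte[6]=0xF2 cont=1 payload=0x72=114: acc |= 114<<0 -> acc=114 shift=7
  byte[7]=0x9D cont=1 payload=0x1D=29: acc |= 29<<7 -> acc=3826 shift=14
  byte[8]=0x44 cont=0 payload=0x44=68: acc |= 68<<14 -> acc=1117938 shift=21 [end]
Varint 3: bytes[6:9] = F2 9D 44 -> value 1117938 (3 byte(s))
  byte[9]=0x29 cont=0 payload=0x29=41: acc |= 41<<0 -> acc=41 shift=7 [end]
Varint 4: bytes[9:10] = 29 -> value 41 (1 byte(s))
  byte[10]=0x40 cont=0 payload=0x40=64: acc |= 64<<0 -> acc=64 shift=7 [end]
Varint 5: bytes[10:11] = 40 -> value 64 (1 byte(s))

Answer: 1078991 1329076 1117938 41 64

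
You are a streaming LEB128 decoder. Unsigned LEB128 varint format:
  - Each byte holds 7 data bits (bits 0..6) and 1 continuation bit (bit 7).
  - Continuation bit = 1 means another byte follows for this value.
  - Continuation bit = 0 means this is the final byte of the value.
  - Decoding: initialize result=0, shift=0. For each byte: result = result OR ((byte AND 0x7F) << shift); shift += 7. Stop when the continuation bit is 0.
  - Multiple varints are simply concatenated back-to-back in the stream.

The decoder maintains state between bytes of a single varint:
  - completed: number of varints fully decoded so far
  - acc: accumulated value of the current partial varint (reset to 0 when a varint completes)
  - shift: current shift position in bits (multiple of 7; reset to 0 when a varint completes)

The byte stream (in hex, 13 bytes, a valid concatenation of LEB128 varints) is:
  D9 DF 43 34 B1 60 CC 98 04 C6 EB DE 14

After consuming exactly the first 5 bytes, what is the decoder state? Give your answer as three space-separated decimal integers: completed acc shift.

Answer: 2 49 7

Derivation:
byte[0]=0xD9 cont=1 payload=0x59: acc |= 89<<0 -> completed=0 acc=89 shift=7
byte[1]=0xDF cont=1 payload=0x5F: acc |= 95<<7 -> completed=0 acc=12249 shift=14
byte[2]=0x43 cont=0 payload=0x43: varint #1 complete (value=1109977); reset -> completed=1 acc=0 shift=0
byte[3]=0x34 cont=0 payload=0x34: varint #2 complete (value=52); reset -> completed=2 acc=0 shift=0
byte[4]=0xB1 cont=1 payload=0x31: acc |= 49<<0 -> completed=2 acc=49 shift=7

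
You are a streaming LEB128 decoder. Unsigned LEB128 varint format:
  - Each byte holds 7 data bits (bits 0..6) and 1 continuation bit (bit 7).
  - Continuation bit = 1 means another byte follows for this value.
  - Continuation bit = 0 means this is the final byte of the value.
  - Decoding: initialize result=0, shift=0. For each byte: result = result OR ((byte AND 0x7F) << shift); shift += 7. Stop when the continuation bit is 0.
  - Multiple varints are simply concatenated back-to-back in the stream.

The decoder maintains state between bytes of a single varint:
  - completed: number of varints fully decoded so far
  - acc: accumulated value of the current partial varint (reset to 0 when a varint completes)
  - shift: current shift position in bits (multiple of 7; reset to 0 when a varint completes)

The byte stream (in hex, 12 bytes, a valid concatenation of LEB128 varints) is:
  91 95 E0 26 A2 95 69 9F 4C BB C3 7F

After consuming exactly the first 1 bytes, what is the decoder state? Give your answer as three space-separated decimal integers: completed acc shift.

Answer: 0 17 7

Derivation:
byte[0]=0x91 cont=1 payload=0x11: acc |= 17<<0 -> completed=0 acc=17 shift=7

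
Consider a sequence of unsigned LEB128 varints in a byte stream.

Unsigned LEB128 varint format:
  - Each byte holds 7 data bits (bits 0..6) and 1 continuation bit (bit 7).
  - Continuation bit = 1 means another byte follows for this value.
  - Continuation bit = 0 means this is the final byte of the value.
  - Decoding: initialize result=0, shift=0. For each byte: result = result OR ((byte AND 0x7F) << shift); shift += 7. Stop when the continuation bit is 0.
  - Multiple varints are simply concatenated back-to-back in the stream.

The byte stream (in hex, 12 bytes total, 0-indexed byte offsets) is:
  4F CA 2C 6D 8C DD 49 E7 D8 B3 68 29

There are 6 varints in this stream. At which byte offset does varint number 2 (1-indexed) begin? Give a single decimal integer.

Answer: 1

Derivation:
  byte[0]=0x4F cont=0 payload=0x4F=79: acc |= 79<<0 -> acc=79 shift=7 [end]
Varint 1: bytes[0:1] = 4F -> value 79 (1 byte(s))
  byte[1]=0xCA cont=1 payload=0x4A=74: acc |= 74<<0 -> acc=74 shift=7
  byte[2]=0x2C cont=0 payload=0x2C=44: acc |= 44<<7 -> acc=5706 shift=14 [end]
Varint 2: bytes[1:3] = CA 2C -> value 5706 (2 byte(s))
  byte[3]=0x6D cont=0 payload=0x6D=109: acc |= 109<<0 -> acc=109 shift=7 [end]
Varint 3: bytes[3:4] = 6D -> value 109 (1 byte(s))
  byte[4]=0x8C cont=1 payload=0x0C=12: acc |= 12<<0 -> acc=12 shift=7
  byte[5]=0xDD cont=1 payload=0x5D=93: acc |= 93<<7 -> acc=11916 shift=14
  byte[6]=0x49 cont=0 payload=0x49=73: acc |= 73<<14 -> acc=1207948 shift=21 [end]
Varint 4: bytes[4:7] = 8C DD 49 -> value 1207948 (3 byte(s))
  byte[7]=0xE7 cont=1 payload=0x67=103: acc |= 103<<0 -> acc=103 shift=7
  byte[8]=0xD8 cont=1 payload=0x58=88: acc |= 88<<7 -> acc=11367 shift=14
  byte[9]=0xB3 cont=1 payload=0x33=51: acc |= 51<<14 -> acc=846951 shift=21
  byte[10]=0x68 cont=0 payload=0x68=104: acc |= 104<<21 -> acc=218950759 shift=28 [end]
Varint 5: bytes[7:11] = E7 D8 B3 68 -> value 218950759 (4 byte(s))
  byte[11]=0x29 cont=0 payload=0x29=41: acc |= 41<<0 -> acc=41 shift=7 [end]
Varint 6: bytes[11:12] = 29 -> value 41 (1 byte(s))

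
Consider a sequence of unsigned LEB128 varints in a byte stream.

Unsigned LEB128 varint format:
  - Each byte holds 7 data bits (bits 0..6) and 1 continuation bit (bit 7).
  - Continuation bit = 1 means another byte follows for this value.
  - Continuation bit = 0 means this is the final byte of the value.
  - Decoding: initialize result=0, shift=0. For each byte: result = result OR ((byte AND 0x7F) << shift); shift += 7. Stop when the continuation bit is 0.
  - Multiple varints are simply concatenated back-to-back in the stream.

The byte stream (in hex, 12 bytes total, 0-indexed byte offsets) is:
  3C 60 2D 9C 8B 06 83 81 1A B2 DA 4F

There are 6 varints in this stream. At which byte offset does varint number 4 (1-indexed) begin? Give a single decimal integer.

  byte[0]=0x3C cont=0 payload=0x3C=60: acc |= 60<<0 -> acc=60 shift=7 [end]
Varint 1: bytes[0:1] = 3C -> value 60 (1 byte(s))
  byte[1]=0x60 cont=0 payload=0x60=96: acc |= 96<<0 -> acc=96 shift=7 [end]
Varint 2: bytes[1:2] = 60 -> value 96 (1 byte(s))
  byte[2]=0x2D cont=0 payload=0x2D=45: acc |= 45<<0 -> acc=45 shift=7 [end]
Varint 3: bytes[2:3] = 2D -> value 45 (1 byte(s))
  byte[3]=0x9C cont=1 payload=0x1C=28: acc |= 28<<0 -> acc=28 shift=7
  byte[4]=0x8B cont=1 payload=0x0B=11: acc |= 11<<7 -> acc=1436 shift=14
  byte[5]=0x06 cont=0 payload=0x06=6: acc |= 6<<14 -> acc=99740 shift=21 [end]
Varint 4: bytes[3:6] = 9C 8B 06 -> value 99740 (3 byte(s))
  byte[6]=0x83 cont=1 payload=0x03=3: acc |= 3<<0 -> acc=3 shift=7
  byte[7]=0x81 cont=1 payload=0x01=1: acc |= 1<<7 -> acc=131 shift=14
  byte[8]=0x1A cont=0 payload=0x1A=26: acc |= 26<<14 -> acc=426115 shift=21 [end]
Varint 5: bytes[6:9] = 83 81 1A -> value 426115 (3 byte(s))
  byte[9]=0xB2 cont=1 payload=0x32=50: acc |= 50<<0 -> acc=50 shift=7
  byte[10]=0xDA cont=1 payload=0x5A=90: acc |= 90<<7 -> acc=11570 shift=14
  byte[11]=0x4F cont=0 payload=0x4F=79: acc |= 79<<14 -> acc=1305906 shift=21 [end]
Varint 6: bytes[9:12] = B2 DA 4F -> value 1305906 (3 byte(s))

Answer: 3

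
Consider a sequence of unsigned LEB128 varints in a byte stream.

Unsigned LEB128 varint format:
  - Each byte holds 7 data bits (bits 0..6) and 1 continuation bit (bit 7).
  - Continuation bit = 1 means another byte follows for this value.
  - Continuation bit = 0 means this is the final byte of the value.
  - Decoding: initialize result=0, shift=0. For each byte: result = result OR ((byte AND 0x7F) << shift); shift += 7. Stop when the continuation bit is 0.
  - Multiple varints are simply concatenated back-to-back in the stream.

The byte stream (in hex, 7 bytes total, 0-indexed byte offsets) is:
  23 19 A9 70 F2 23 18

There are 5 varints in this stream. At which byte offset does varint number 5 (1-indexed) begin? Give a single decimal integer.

Answer: 6

Derivation:
  byte[0]=0x23 cont=0 payload=0x23=35: acc |= 35<<0 -> acc=35 shift=7 [end]
Varint 1: bytes[0:1] = 23 -> value 35 (1 byte(s))
  byte[1]=0x19 cont=0 payload=0x19=25: acc |= 25<<0 -> acc=25 shift=7 [end]
Varint 2: bytes[1:2] = 19 -> value 25 (1 byte(s))
  byte[2]=0xA9 cont=1 payload=0x29=41: acc |= 41<<0 -> acc=41 shift=7
  byte[3]=0x70 cont=0 payload=0x70=112: acc |= 112<<7 -> acc=14377 shift=14 [end]
Varint 3: bytes[2:4] = A9 70 -> value 14377 (2 byte(s))
  byte[4]=0xF2 cont=1 payload=0x72=114: acc |= 114<<0 -> acc=114 shift=7
  byte[5]=0x23 cont=0 payload=0x23=35: acc |= 35<<7 -> acc=4594 shift=14 [end]
Varint 4: bytes[4:6] = F2 23 -> value 4594 (2 byte(s))
  byte[6]=0x18 cont=0 payload=0x18=24: acc |= 24<<0 -> acc=24 shift=7 [end]
Varint 5: bytes[6:7] = 18 -> value 24 (1 byte(s))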